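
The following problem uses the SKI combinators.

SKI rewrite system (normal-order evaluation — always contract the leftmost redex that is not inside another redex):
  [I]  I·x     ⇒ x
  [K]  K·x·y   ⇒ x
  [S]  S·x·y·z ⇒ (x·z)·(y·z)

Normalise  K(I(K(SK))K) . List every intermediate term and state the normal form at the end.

Answer: normal form = K(SK)  (in 2 steps)

Derivation:
  start: K(I(K(SK))K)
  [1] K(K(SK)K)
  [2] K(SK)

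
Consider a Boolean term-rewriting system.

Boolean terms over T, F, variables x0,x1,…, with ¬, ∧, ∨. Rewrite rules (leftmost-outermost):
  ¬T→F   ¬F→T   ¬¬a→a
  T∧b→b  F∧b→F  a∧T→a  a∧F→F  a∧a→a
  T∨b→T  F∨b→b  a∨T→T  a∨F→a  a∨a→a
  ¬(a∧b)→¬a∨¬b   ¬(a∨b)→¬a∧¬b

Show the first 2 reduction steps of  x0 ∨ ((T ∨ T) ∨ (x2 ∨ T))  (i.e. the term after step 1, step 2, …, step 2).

Answer: after 2 steps: x0 ∨ T

Derivation:
  start: x0 ∨ ((T ∨ T) ∨ (x2 ∨ T))
  →1  x0 ∨ (T ∨ (x2 ∨ T))
  →2  x0 ∨ T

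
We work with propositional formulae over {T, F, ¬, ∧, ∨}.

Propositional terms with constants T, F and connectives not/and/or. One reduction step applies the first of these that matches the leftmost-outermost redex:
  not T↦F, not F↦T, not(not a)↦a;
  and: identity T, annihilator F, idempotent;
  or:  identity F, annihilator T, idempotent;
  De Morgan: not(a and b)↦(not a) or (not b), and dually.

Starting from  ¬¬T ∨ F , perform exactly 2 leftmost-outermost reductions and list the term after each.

Answer: after 2 steps: T

Derivation:
  start: ¬¬T ∨ F
  step 1: ¬¬T
  step 2: T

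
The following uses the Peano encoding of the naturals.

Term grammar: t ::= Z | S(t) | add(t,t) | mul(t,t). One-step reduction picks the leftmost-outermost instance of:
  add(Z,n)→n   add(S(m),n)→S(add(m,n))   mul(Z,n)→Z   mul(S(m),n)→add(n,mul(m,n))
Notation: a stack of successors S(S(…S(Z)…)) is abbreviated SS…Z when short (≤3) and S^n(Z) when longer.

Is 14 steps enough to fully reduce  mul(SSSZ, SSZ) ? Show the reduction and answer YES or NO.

  start: mul(SSSZ, SSZ)
  →1  add(SSZ, mul(SSZ, SSZ))
  →2  S(add(SZ, mul(SSZ, SSZ)))
  →3  S(S(add(Z, mul(SSZ, SSZ))))
  →4  S(S(mul(SSZ, SSZ)))
  →5  S(S(add(SSZ, mul(SZ, SSZ))))
  →6  S(S(S(add(SZ, mul(SZ, SSZ)))))
  →7  S(S(S(S(add(Z, mul(SZ, SSZ))))))
  →8  S(S(S(S(mul(SZ, SSZ)))))
  →9  S(S(S(S(add(SSZ, mul(Z, SSZ))))))
  →10  S(S(S(S(S(add(SZ, mul(Z, SSZ)))))))
  →11  S(S(S(S(S(S(add(Z, mul(Z, SSZ))))))))
  →12  S(S(S(S(S(S(mul(Z, SSZ)))))))
  →13  S^6(Z)

Answer: YES — reaches normal form S^6(Z) in 13 ≤ 14 steps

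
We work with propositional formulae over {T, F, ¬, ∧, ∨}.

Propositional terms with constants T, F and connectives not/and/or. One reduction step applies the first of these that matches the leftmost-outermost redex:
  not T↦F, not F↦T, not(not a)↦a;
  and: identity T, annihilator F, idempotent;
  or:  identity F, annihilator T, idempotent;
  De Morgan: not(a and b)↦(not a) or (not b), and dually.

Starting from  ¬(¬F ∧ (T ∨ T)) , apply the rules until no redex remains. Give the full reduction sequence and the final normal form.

  start: ¬(¬F ∧ (T ∨ T))
  step 1: ¬¬F ∨ ¬(T ∨ T)
  step 2: F ∨ ¬(T ∨ T)
  step 3: ¬(T ∨ T)
  step 4: ¬T ∧ ¬T
  step 5: ¬T
  step 6: F

Answer: normal form = F  (in 6 steps)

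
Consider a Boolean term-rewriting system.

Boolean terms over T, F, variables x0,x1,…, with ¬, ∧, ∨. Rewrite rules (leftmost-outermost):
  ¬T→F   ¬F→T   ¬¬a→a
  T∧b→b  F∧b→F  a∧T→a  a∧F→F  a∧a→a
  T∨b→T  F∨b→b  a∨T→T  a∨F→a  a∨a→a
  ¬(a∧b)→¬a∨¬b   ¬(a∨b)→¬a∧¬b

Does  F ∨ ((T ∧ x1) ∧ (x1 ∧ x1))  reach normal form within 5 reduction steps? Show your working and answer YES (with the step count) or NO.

Answer: YES — reaches normal form x1 in 4 ≤ 5 steps

Derivation:
  start: F ∨ ((T ∧ x1) ∧ (x1 ∧ x1))
  step 1: (T ∧ x1) ∧ (x1 ∧ x1)
  step 2: x1 ∧ (x1 ∧ x1)
  step 3: x1 ∧ x1
  step 4: x1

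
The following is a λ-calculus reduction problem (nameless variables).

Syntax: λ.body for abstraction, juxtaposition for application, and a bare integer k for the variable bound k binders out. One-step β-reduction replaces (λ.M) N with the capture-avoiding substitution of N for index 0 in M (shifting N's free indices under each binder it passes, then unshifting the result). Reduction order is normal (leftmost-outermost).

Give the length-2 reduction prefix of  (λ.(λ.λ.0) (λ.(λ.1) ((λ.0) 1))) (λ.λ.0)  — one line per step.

Answer: after 2 steps: λ.0

Derivation:
  start: (λ.(λ.λ.0) (λ.(λ.1) ((λ.0) 1))) (λ.λ.0)
  [1] (λ.λ.0) (λ.(λ.1) ((λ.0) (λ.λ.0)))
  [2] λ.0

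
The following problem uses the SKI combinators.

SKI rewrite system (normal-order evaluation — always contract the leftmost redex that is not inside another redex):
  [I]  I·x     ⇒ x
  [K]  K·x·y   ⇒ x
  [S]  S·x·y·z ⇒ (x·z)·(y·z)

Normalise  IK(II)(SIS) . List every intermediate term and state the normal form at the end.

Answer: normal form = I  (in 3 steps)

Working:
  start: IK(II)(SIS)
  step 1: K(II)(SIS)
  step 2: II
  step 3: I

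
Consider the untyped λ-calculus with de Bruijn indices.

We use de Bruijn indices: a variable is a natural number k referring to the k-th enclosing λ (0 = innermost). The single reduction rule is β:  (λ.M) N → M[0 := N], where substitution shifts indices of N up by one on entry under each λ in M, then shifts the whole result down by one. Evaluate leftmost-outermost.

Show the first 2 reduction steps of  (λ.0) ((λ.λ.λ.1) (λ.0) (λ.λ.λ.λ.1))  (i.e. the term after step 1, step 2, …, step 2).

Answer: after 2 steps: (λ.λ.1) (λ.λ.λ.λ.1)

Reduction:
  start: (λ.0) ((λ.λ.λ.1) (λ.0) (λ.λ.λ.λ.1))
  →1  (λ.λ.λ.1) (λ.0) (λ.λ.λ.λ.1)
  →2  (λ.λ.1) (λ.λ.λ.λ.1)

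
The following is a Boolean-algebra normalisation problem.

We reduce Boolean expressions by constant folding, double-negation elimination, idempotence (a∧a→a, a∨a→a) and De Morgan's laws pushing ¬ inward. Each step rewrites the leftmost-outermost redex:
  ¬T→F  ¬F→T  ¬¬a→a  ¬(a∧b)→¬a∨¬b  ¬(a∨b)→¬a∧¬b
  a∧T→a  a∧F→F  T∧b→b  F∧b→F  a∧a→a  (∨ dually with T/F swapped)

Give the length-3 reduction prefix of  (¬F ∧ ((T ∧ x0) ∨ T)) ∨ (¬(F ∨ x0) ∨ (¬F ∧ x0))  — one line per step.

  start: (¬F ∧ ((T ∧ x0) ∨ T)) ∨ (¬(F ∨ x0) ∨ (¬F ∧ x0))
  →1  (T ∧ ((T ∧ x0) ∨ T)) ∨ (¬(F ∨ x0) ∨ (¬F ∧ x0))
  →2  ((T ∧ x0) ∨ T) ∨ (¬(F ∨ x0) ∨ (¬F ∧ x0))
  →3  T ∨ (¬(F ∨ x0) ∨ (¬F ∧ x0))

Answer: after 3 steps: T ∨ (¬(F ∨ x0) ∨ (¬F ∧ x0))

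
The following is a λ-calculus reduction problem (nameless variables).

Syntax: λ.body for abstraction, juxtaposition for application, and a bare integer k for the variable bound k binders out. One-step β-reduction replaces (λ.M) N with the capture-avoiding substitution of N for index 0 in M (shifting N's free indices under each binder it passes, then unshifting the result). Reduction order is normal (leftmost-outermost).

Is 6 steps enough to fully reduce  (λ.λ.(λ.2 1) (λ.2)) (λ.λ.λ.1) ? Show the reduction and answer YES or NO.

Answer: YES — reaches normal form λ.λ.λ.1 in 3 ≤ 6 steps

Reduction:
  start: (λ.λ.(λ.2 1) (λ.2)) (λ.λ.λ.1)
  →1  λ.(λ.(λ.λ.λ.1) 1) (λ.λ.λ.λ.1)
  →2  λ.(λ.λ.λ.1) 0
  →3  λ.λ.λ.1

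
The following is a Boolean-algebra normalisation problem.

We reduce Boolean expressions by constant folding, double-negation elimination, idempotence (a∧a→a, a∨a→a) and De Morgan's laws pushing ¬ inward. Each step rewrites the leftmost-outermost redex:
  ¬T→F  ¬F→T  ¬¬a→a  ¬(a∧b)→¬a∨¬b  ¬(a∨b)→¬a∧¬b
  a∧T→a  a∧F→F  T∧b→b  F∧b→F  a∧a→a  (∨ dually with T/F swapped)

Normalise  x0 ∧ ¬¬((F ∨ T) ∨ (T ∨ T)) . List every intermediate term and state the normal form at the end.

  start: x0 ∧ ¬¬((F ∨ T) ∨ (T ∨ T))
  →1  x0 ∧ ((F ∨ T) ∨ (T ∨ T))
  →2  x0 ∧ (T ∨ (T ∨ T))
  →3  x0 ∧ T
  →4  x0

Answer: normal form = x0  (in 4 steps)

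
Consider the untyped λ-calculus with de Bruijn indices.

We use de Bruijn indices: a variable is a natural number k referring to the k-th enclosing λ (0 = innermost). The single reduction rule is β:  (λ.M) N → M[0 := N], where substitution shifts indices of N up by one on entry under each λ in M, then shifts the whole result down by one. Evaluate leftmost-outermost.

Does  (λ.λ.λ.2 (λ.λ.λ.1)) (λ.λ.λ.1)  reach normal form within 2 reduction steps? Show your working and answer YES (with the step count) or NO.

  start: (λ.λ.λ.2 (λ.λ.λ.1)) (λ.λ.λ.1)
  →1  λ.λ.(λ.λ.λ.1) (λ.λ.λ.1)
  →2  λ.λ.λ.λ.1

Answer: YES — reaches normal form λ.λ.λ.λ.1 in 2 ≤ 2 steps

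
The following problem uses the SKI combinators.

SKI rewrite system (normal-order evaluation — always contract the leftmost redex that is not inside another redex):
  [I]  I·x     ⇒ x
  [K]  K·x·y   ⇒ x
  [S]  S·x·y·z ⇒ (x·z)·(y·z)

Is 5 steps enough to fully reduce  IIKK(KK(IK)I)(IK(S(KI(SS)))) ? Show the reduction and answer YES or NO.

Answer: YES — reaches normal form K(K(SI)) in 5 ≤ 5 steps

Working:
  start: IIKK(KK(IK)I)(IK(S(KI(SS))))
  [1] IKK(KK(IK)I)(IK(S(KI(SS))))
  [2] KK(KK(IK)I)(IK(S(KI(SS))))
  [3] K(IK(S(KI(SS))))
  [4] K(K(S(KI(SS))))
  [5] K(K(SI))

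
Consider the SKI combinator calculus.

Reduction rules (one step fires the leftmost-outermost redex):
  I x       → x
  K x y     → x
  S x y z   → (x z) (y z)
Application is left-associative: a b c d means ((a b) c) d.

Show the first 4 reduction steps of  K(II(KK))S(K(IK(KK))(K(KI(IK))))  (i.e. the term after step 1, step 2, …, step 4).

Answer: after 4 steps: K

Derivation:
  start: K(II(KK))S(K(IK(KK))(K(KI(IK))))
  step 1: II(KK)(K(IK(KK))(K(KI(IK))))
  step 2: I(KK)(K(IK(KK))(K(KI(IK))))
  step 3: KK(K(IK(KK))(K(KI(IK))))
  step 4: K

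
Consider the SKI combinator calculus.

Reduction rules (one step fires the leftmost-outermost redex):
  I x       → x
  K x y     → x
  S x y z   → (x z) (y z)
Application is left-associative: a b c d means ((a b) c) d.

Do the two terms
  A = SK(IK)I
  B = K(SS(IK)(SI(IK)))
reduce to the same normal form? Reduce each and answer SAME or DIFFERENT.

Answer: DIFFERENT — A ⇓ I, B ⇓ K(S(SIK)(K(SIK)))

Derivation:
Term A:
  start: SK(IK)I
  step 1: KI(IKI)
  step 2: I

Term B:
  start: K(SS(IK)(SI(IK)))
  step 1: K(S(SI(IK))(IK(SI(IK))))
  step 2: K(S(SIK)(IK(SI(IK))))
  step 3: K(S(SIK)(K(SI(IK))))
  step 4: K(S(SIK)(K(SIK)))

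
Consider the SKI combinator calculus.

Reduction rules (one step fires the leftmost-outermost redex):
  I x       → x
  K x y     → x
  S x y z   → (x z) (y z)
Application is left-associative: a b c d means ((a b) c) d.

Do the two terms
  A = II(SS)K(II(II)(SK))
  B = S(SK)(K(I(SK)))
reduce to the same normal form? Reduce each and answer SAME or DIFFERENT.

Term A:
  start: II(SS)K(II(II)(SK))
  →1  I(SS)K(II(II)(SK))
  →2  SSK(II(II)(SK))
  →3  S(II(II)(SK))(K(II(II)(SK)))
  →4  S(I(II)(SK))(K(II(II)(SK)))
  →5  S(II(SK))(K(II(II)(SK)))
  →6  S(I(SK))(K(II(II)(SK)))
  →7  S(SK)(K(II(II)(SK)))
  →8  S(SK)(K(I(II)(SK)))
  →9  S(SK)(K(II(SK)))
  →10  S(SK)(K(I(SK)))
  →11  S(SK)(K(SK))

Term B:
  start: S(SK)(K(I(SK)))
  →1  S(SK)(K(SK))

Answer: SAME — A ⇓ S(SK)(K(SK)), B ⇓ S(SK)(K(SK))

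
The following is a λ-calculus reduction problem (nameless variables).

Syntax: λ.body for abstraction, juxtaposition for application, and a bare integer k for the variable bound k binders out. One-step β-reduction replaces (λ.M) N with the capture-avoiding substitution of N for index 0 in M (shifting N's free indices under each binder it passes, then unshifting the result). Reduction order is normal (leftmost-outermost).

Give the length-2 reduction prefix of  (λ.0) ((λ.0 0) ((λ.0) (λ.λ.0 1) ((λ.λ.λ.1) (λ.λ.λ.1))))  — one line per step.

  start: (λ.0) ((λ.0 0) ((λ.0) (λ.λ.0 1) ((λ.λ.λ.1) (λ.λ.λ.1))))
  →1  (λ.0 0) ((λ.0) (λ.λ.0 1) ((λ.λ.λ.1) (λ.λ.λ.1)))
  →2  (λ.0) (λ.λ.0 1) ((λ.λ.λ.1) (λ.λ.λ.1)) ((λ.0) (λ.λ.0 1) ((λ.λ.λ.1) (λ.λ.λ.1)))

Answer: after 2 steps: (λ.0) (λ.λ.0 1) ((λ.λ.λ.1) (λ.λ.λ.1)) ((λ.0) (λ.λ.0 1) ((λ.λ.λ.1) (λ.λ.λ.1)))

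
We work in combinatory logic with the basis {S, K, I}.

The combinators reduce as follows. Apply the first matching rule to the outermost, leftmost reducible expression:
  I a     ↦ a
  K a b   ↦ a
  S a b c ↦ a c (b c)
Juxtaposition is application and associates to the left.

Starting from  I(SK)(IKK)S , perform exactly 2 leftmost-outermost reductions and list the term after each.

Answer: after 2 steps: KS(IKKS)

Reduction:
  start: I(SK)(IKK)S
  step 1: SK(IKK)S
  step 2: KS(IKKS)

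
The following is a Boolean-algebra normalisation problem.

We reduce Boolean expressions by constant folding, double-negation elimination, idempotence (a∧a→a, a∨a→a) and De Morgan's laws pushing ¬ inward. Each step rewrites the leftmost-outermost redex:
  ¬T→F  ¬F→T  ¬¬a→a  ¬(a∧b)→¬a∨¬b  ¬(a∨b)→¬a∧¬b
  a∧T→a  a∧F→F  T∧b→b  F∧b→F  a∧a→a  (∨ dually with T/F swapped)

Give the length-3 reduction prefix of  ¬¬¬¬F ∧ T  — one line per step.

  start: ¬¬¬¬F ∧ T
  →1  ¬¬¬¬F
  →2  ¬¬F
  →3  F

Answer: after 3 steps: F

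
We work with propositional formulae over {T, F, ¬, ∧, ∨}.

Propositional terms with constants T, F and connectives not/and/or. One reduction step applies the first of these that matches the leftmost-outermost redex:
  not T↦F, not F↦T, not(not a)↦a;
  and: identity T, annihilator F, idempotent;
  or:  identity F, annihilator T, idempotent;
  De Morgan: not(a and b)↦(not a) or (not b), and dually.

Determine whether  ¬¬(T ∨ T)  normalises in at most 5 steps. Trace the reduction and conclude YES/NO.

  start: ¬¬(T ∨ T)
  [1] T ∨ T
  [2] T

Answer: YES — reaches normal form T in 2 ≤ 5 steps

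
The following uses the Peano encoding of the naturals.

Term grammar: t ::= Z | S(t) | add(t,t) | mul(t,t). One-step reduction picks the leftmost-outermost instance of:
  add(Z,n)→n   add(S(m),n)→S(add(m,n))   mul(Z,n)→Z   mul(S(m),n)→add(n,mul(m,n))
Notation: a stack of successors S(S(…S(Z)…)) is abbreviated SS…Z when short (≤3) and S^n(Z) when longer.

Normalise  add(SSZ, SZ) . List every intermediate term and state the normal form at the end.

Answer: normal form = SSSZ  (in 3 steps)

Reduction:
  start: add(SSZ, SZ)
  step 1: S(add(SZ, SZ))
  step 2: S(S(add(Z, SZ)))
  step 3: SSSZ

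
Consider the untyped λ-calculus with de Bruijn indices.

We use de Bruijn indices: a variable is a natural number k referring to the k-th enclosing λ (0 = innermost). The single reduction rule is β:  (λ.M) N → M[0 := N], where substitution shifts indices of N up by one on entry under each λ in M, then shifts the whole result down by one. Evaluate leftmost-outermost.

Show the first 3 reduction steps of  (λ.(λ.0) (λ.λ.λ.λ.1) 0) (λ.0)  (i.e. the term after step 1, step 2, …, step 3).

  start: (λ.(λ.0) (λ.λ.λ.λ.1) 0) (λ.0)
  [1] (λ.0) (λ.λ.λ.λ.1) (λ.0)
  [2] (λ.λ.λ.λ.1) (λ.0)
  [3] λ.λ.λ.1

Answer: after 3 steps: λ.λ.λ.1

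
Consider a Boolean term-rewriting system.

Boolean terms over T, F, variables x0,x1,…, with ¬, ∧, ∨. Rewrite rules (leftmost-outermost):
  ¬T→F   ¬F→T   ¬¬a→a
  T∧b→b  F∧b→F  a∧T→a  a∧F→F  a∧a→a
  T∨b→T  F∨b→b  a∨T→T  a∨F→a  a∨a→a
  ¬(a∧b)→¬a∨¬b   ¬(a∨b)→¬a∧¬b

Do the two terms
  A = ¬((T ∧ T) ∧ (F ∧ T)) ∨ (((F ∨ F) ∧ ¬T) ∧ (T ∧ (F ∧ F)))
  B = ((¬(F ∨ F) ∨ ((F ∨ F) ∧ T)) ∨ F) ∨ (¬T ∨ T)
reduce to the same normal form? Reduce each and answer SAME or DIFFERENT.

Answer: SAME — A ⇓ T, B ⇓ T

Working:
Term A:
  start: ¬((T ∧ T) ∧ (F ∧ T)) ∨ (((F ∨ F) ∧ ¬T) ∧ (T ∧ (F ∧ F)))
  step 1: (¬(T ∧ T) ∨ ¬(F ∧ T)) ∨ (((F ∨ F) ∧ ¬T) ∧ (T ∧ (F ∧ F)))
  step 2: ((¬T ∨ ¬T) ∨ ¬(F ∧ T)) ∨ (((F ∨ F) ∧ ¬T) ∧ (T ∧ (F ∧ F)))
  step 3: (¬T ∨ ¬(F ∧ T)) ∨ (((F ∨ F) ∧ ¬T) ∧ (T ∧ (F ∧ F)))
  step 4: (F ∨ ¬(F ∧ T)) ∨ (((F ∨ F) ∧ ¬T) ∧ (T ∧ (F ∧ F)))
  step 5: ¬(F ∧ T) ∨ (((F ∨ F) ∧ ¬T) ∧ (T ∧ (F ∧ F)))
  step 6: (¬F ∨ ¬T) ∨ (((F ∨ F) ∧ ¬T) ∧ (T ∧ (F ∧ F)))
  step 7: (T ∨ ¬T) ∨ (((F ∨ F) ∧ ¬T) ∧ (T ∧ (F ∧ F)))
  step 8: T ∨ (((F ∨ F) ∧ ¬T) ∧ (T ∧ (F ∧ F)))
  step 9: T

Term B:
  start: ((¬(F ∨ F) ∨ ((F ∨ F) ∧ T)) ∨ F) ∨ (¬T ∨ T)
  step 1: (¬(F ∨ F) ∨ ((F ∨ F) ∧ T)) ∨ (¬T ∨ T)
  step 2: ((¬F ∧ ¬F) ∨ ((F ∨ F) ∧ T)) ∨ (¬T ∨ T)
  step 3: (¬F ∨ ((F ∨ F) ∧ T)) ∨ (¬T ∨ T)
  step 4: (T ∨ ((F ∨ F) ∧ T)) ∨ (¬T ∨ T)
  step 5: T ∨ (¬T ∨ T)
  step 6: T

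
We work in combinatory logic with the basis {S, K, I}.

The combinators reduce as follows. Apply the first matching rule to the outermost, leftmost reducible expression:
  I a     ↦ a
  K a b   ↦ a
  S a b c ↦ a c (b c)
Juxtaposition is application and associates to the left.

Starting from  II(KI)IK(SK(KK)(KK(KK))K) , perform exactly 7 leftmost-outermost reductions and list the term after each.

Answer: after 7 steps: K(KK)

Reduction:
  start: II(KI)IK(SK(KK)(KK(KK))K)
  →1  I(KI)IK(SK(KK)(KK(KK))K)
  →2  KIIK(SK(KK)(KK(KK))K)
  →3  IK(SK(KK)(KK(KK))K)
  →4  K(SK(KK)(KK(KK))K)
  →5  K(K(KK(KK))(KK(KK(KK)))K)
  →6  K(KK(KK)K)
  →7  K(KK)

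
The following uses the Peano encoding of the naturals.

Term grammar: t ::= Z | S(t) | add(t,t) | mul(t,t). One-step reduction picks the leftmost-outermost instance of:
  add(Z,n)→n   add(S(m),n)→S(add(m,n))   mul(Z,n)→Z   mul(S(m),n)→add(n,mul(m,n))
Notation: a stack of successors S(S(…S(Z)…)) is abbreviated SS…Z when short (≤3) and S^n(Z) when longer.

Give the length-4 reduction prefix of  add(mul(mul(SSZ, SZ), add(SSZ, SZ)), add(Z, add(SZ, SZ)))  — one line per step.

  start: add(mul(mul(SSZ, SZ), add(SSZ, SZ)), add(Z, add(SZ, SZ)))
  →1  add(mul(add(SZ, mul(SZ, SZ)), add(SSZ, SZ)), add(Z, add(SZ, SZ)))
  →2  add(mul(S(add(Z, mul(SZ, SZ))), add(SSZ, SZ)), add(Z, add(SZ, SZ)))
  →3  add(add(add(SSZ, SZ), mul(add(Z, mul(SZ, SZ)), add(SSZ, SZ))), add(Z, add(SZ, SZ)))
  →4  add(add(S(add(SZ, SZ)), mul(add(Z, mul(SZ, SZ)), add(SSZ, SZ))), add(Z, add(SZ, SZ)))

Answer: after 4 steps: add(add(S(add(SZ, SZ)), mul(add(Z, mul(SZ, SZ)), add(SSZ, SZ))), add(Z, add(SZ, SZ)))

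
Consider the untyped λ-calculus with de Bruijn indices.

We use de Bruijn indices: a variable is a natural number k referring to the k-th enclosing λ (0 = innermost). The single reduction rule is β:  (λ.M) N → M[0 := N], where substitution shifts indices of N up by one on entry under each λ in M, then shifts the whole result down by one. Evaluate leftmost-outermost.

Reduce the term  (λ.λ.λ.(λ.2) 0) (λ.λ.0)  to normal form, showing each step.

  start: (λ.λ.λ.(λ.2) 0) (λ.λ.0)
  step 1: λ.λ.(λ.2) 0
  step 2: λ.λ.1

Answer: normal form = λ.λ.1  (in 2 steps)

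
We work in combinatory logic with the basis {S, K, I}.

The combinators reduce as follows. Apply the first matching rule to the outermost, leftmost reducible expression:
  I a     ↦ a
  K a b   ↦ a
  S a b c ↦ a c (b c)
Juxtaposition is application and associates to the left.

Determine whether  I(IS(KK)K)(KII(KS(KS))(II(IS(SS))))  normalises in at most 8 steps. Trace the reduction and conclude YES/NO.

Answer: NO — after 8 steps the term is K(K(S(I(IS(SS))))), not yet normal

Reduction:
  start: I(IS(KK)K)(KII(KS(KS))(II(IS(SS))))
  →1  IS(KK)K(KII(KS(KS))(II(IS(SS))))
  →2  S(KK)K(KII(KS(KS))(II(IS(SS))))
  →3  KK(KII(KS(KS))(II(IS(SS))))(K(KII(KS(KS))(II(IS(SS)))))
  →4  K(K(KII(KS(KS))(II(IS(SS)))))
  →5  K(K(I(KS(KS))(II(IS(SS)))))
  →6  K(K(KS(KS)(II(IS(SS)))))
  →7  K(K(S(II(IS(SS)))))
  →8  K(K(S(I(IS(SS)))))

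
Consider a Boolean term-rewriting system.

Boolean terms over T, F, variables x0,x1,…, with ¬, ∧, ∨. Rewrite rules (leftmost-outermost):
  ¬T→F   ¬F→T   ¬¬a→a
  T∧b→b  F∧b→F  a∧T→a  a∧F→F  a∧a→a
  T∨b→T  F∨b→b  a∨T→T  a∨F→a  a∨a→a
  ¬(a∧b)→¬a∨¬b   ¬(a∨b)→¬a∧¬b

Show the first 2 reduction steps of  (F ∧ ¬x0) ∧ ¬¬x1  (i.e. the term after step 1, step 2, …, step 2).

  start: (F ∧ ¬x0) ∧ ¬¬x1
  step 1: F ∧ ¬¬x1
  step 2: F

Answer: after 2 steps: F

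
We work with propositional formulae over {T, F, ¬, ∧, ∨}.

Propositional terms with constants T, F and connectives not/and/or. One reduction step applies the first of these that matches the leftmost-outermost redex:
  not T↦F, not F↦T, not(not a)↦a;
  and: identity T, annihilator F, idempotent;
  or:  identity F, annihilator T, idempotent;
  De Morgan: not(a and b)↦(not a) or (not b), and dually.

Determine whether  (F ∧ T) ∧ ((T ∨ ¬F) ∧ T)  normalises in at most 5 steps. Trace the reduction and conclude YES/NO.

Answer: YES — reaches normal form F in 2 ≤ 5 steps

Reduction:
  start: (F ∧ T) ∧ ((T ∨ ¬F) ∧ T)
  [1] F ∧ ((T ∨ ¬F) ∧ T)
  [2] F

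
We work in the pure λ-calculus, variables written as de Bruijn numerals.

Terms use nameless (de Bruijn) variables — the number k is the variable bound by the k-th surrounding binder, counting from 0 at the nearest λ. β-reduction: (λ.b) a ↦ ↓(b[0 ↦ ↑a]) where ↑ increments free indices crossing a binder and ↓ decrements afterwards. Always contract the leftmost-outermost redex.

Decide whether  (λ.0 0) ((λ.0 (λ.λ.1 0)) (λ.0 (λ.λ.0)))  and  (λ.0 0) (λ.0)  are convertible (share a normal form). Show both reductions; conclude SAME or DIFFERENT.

Term A:
  start: (λ.0 0) ((λ.0 (λ.λ.1 0)) (λ.0 (λ.λ.0)))
  [1] (λ.0 (λ.λ.1 0)) (λ.0 (λ.λ.0)) ((λ.0 (λ.λ.1 0)) (λ.0 (λ.λ.0)))
  [2] (λ.0 (λ.λ.0)) (λ.λ.1 0) ((λ.0 (λ.λ.1 0)) (λ.0 (λ.λ.0)))
  [3] (λ.λ.1 0) (λ.λ.0) ((λ.0 (λ.λ.1 0)) (λ.0 (λ.λ.0)))
  [4] (λ.(λ.λ.0) 0) ((λ.0 (λ.λ.1 0)) (λ.0 (λ.λ.0)))
  [5] (λ.λ.0) ((λ.0 (λ.λ.1 0)) (λ.0 (λ.λ.0)))
  [6] λ.0

Term B:
  start: (λ.0 0) (λ.0)
  [1] (λ.0) (λ.0)
  [2] λ.0

Answer: SAME — A ⇓ λ.0, B ⇓ λ.0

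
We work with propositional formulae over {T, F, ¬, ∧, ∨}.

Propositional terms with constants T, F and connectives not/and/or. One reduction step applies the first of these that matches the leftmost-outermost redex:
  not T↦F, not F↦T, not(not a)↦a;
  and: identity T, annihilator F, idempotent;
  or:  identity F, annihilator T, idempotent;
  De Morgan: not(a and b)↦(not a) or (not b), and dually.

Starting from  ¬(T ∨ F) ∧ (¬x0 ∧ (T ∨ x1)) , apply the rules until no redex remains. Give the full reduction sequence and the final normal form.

Answer: normal form = F  (in 4 steps)

Derivation:
  start: ¬(T ∨ F) ∧ (¬x0 ∧ (T ∨ x1))
  [1] (¬T ∧ ¬F) ∧ (¬x0 ∧ (T ∨ x1))
  [2] (F ∧ ¬F) ∧ (¬x0 ∧ (T ∨ x1))
  [3] F ∧ (¬x0 ∧ (T ∨ x1))
  [4] F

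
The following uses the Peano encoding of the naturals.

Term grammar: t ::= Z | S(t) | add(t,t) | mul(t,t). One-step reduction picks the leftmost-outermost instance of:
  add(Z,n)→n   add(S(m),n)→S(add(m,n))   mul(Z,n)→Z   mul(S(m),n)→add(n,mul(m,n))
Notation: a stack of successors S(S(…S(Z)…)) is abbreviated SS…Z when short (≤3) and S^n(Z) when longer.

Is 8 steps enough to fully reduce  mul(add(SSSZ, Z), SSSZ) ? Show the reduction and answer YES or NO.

  start: mul(add(SSSZ, Z), SSSZ)
  step 1: mul(S(add(SSZ, Z)), SSSZ)
  step 2: add(SSSZ, mul(add(SSZ, Z), SSSZ))
  step 3: S(add(SSZ, mul(add(SSZ, Z), SSSZ)))
  step 4: S(S(add(SZ, mul(add(SSZ, Z), SSSZ))))
  step 5: S(S(S(add(Z, mul(add(SSZ, Z), SSSZ)))))
  step 6: S(S(S(mul(add(SSZ, Z), SSSZ))))
  step 7: S(S(S(mul(S(add(SZ, Z)), SSSZ))))
  step 8: S(S(S(add(SSSZ, mul(add(SZ, Z), SSSZ)))))

Answer: NO — after 8 steps the term is S(S(S(add(SSSZ, mul(add(SZ, Z), SSSZ))))), not yet normal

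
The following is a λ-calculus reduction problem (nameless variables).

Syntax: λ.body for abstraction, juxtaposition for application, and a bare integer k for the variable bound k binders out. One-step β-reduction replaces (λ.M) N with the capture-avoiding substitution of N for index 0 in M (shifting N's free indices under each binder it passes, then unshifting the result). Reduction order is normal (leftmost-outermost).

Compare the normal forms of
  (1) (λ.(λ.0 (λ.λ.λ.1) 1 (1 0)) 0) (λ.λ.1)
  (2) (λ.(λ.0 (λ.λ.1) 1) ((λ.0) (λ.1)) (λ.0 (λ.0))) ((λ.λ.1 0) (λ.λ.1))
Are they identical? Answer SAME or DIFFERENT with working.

Answer: SAME — A ⇓ λ.λ.1, B ⇓ λ.λ.1

Reduction:
Term A:
  start: (λ.(λ.0 (λ.λ.λ.1) 1 (1 0)) 0) (λ.λ.1)
  [1] (λ.0 (λ.λ.λ.1) (λ.λ.1) ((λ.λ.1) 0)) (λ.λ.1)
  [2] (λ.λ.1) (λ.λ.λ.1) (λ.λ.1) ((λ.λ.1) (λ.λ.1))
  [3] (λ.λ.λ.λ.1) (λ.λ.1) ((λ.λ.1) (λ.λ.1))
  [4] (λ.λ.λ.1) ((λ.λ.1) (λ.λ.1))
  [5] λ.λ.1

Term B:
  start: (λ.(λ.0 (λ.λ.1) 1) ((λ.0) (λ.1)) (λ.0 (λ.0))) ((λ.λ.1 0) (λ.λ.1))
  [1] (λ.0 (λ.λ.1) ((λ.λ.1 0) (λ.λ.1))) ((λ.0) (λ.(λ.λ.1 0) (λ.λ.1))) (λ.0 (λ.0))
  [2] (λ.0) (λ.(λ.λ.1 0) (λ.λ.1)) (λ.λ.1) ((λ.λ.1 0) (λ.λ.1)) (λ.0 (λ.0))
  [3] (λ.(λ.λ.1 0) (λ.λ.1)) (λ.λ.1) ((λ.λ.1 0) (λ.λ.1)) (λ.0 (λ.0))
  [4] (λ.λ.1 0) (λ.λ.1) ((λ.λ.1 0) (λ.λ.1)) (λ.0 (λ.0))
  [5] (λ.(λ.λ.1) 0) ((λ.λ.1 0) (λ.λ.1)) (λ.0 (λ.0))
  [6] (λ.λ.1) ((λ.λ.1 0) (λ.λ.1)) (λ.0 (λ.0))
  [7] (λ.(λ.λ.1 0) (λ.λ.1)) (λ.0 (λ.0))
  [8] (λ.λ.1 0) (λ.λ.1)
  [9] λ.(λ.λ.1) 0
  [10] λ.λ.1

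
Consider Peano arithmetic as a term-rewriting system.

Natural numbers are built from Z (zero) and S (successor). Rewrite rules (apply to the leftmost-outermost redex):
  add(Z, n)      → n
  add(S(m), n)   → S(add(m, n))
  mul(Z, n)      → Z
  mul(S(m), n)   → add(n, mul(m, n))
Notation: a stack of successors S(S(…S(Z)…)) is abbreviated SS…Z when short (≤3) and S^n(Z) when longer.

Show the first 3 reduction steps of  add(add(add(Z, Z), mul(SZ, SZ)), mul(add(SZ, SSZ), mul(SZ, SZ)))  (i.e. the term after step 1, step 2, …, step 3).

Answer: after 3 steps: add(add(SZ, mul(Z, SZ)), mul(add(SZ, SSZ), mul(SZ, SZ)))

Derivation:
  start: add(add(add(Z, Z), mul(SZ, SZ)), mul(add(SZ, SSZ), mul(SZ, SZ)))
  step 1: add(add(Z, mul(SZ, SZ)), mul(add(SZ, SSZ), mul(SZ, SZ)))
  step 2: add(mul(SZ, SZ), mul(add(SZ, SSZ), mul(SZ, SZ)))
  step 3: add(add(SZ, mul(Z, SZ)), mul(add(SZ, SSZ), mul(SZ, SZ)))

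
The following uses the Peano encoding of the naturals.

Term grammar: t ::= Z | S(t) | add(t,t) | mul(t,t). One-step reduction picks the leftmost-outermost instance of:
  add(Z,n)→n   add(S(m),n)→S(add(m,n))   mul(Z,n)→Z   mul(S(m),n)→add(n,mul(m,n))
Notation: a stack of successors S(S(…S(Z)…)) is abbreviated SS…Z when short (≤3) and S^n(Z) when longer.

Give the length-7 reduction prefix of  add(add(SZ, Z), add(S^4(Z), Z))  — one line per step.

Answer: after 7 steps: S(S(S(S(add(SZ, Z)))))

Working:
  start: add(add(SZ, Z), add(S^4(Z), Z))
  →1  add(S(add(Z, Z)), add(S^4(Z), Z))
  →2  S(add(add(Z, Z), add(S^4(Z), Z)))
  →3  S(add(Z, add(S^4(Z), Z)))
  →4  S(add(S^4(Z), Z))
  →5  S(S(add(SSSZ, Z)))
  →6  S(S(S(add(SSZ, Z))))
  →7  S(S(S(S(add(SZ, Z)))))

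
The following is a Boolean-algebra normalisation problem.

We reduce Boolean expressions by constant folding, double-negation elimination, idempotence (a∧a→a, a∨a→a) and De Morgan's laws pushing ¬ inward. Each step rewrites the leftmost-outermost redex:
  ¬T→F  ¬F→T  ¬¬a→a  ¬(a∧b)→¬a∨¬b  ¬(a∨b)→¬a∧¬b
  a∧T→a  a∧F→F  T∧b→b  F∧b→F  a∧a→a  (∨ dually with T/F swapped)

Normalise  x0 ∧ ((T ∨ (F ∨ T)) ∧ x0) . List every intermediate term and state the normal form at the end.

  start: x0 ∧ ((T ∨ (F ∨ T)) ∧ x0)
  step 1: x0 ∧ (T ∧ x0)
  step 2: x0 ∧ x0
  step 3: x0

Answer: normal form = x0  (in 3 steps)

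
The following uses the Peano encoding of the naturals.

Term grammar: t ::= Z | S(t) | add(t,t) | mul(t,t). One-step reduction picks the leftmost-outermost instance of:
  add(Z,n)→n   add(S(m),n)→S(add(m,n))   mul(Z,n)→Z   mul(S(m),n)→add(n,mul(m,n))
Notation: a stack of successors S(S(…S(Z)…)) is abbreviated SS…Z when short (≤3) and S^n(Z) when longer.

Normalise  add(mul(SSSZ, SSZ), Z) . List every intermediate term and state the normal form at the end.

  start: add(mul(SSSZ, SSZ), Z)
  →1  add(add(SSZ, mul(SSZ, SSZ)), Z)
  →2  add(S(add(SZ, mul(SSZ, SSZ))), Z)
  →3  S(add(add(SZ, mul(SSZ, SSZ)), Z))
  →4  S(add(S(add(Z, mul(SSZ, SSZ))), Z))
  →5  S(S(add(add(Z, mul(SSZ, SSZ)), Z)))
  →6  S(S(add(mul(SSZ, SSZ), Z)))
  →7  S(S(add(add(SSZ, mul(SZ, SSZ)), Z)))
  →8  S(S(add(S(add(SZ, mul(SZ, SSZ))), Z)))
  →9  S(S(S(add(add(SZ, mul(SZ, SSZ)), Z))))
  →10  S(S(S(add(S(add(Z, mul(SZ, SSZ))), Z))))
  →11  S(S(S(S(add(add(Z, mul(SZ, SSZ)), Z)))))
  →12  S(S(S(S(add(mul(SZ, SSZ), Z)))))
  →13  S(S(S(S(add(add(SSZ, mul(Z, SSZ)), Z)))))
  →14  S(S(S(S(add(S(add(SZ, mul(Z, SSZ))), Z)))))
  →15  S(S(S(S(S(add(add(SZ, mul(Z, SSZ)), Z))))))
  →16  S(S(S(S(S(add(S(add(Z, mul(Z, SSZ))), Z))))))
  →17  S(S(S(S(S(S(add(add(Z, mul(Z, SSZ)), Z)))))))
  →18  S(S(S(S(S(S(add(mul(Z, SSZ), Z)))))))
  →19  S(S(S(S(S(S(add(Z, Z)))))))
  →20  S^6(Z)

Answer: normal form = S^6(Z)  (in 20 steps)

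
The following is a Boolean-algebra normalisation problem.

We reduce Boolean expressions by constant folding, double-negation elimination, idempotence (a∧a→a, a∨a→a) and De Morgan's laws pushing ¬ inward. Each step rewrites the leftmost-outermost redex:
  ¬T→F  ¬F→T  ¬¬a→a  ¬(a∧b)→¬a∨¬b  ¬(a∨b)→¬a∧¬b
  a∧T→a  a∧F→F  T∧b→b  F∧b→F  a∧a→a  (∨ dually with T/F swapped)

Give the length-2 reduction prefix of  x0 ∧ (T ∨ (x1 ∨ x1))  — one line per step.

Answer: after 2 steps: x0

Reduction:
  start: x0 ∧ (T ∨ (x1 ∨ x1))
  step 1: x0 ∧ T
  step 2: x0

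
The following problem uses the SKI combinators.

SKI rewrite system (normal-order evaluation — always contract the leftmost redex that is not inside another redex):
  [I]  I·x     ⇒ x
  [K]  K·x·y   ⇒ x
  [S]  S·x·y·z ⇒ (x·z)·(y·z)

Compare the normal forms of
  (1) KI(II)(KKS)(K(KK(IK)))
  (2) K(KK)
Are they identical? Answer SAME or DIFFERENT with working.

Answer: SAME — A ⇓ K(KK), B ⇓ K(KK)

Reduction:
Term A:
  start: KI(II)(KKS)(K(KK(IK)))
  →1  I(KKS)(K(KK(IK)))
  →2  KKS(K(KK(IK)))
  →3  K(K(KK(IK)))
  →4  K(KK)

Term B:
  start: K(KK)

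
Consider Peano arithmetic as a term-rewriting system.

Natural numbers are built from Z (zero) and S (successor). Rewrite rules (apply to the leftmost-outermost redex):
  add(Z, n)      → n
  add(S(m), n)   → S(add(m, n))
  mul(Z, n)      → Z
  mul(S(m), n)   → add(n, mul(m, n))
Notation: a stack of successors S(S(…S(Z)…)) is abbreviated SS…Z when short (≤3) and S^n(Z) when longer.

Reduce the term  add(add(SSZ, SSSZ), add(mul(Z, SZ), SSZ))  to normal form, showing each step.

Answer: normal form = S^7(Z)  (in 11 steps)

Working:
  start: add(add(SSZ, SSSZ), add(mul(Z, SZ), SSZ))
  step 1: add(S(add(SZ, SSSZ)), add(mul(Z, SZ), SSZ))
  step 2: S(add(add(SZ, SSSZ), add(mul(Z, SZ), SSZ)))
  step 3: S(add(S(add(Z, SSSZ)), add(mul(Z, SZ), SSZ)))
  step 4: S(S(add(add(Z, SSSZ), add(mul(Z, SZ), SSZ))))
  step 5: S(S(add(SSSZ, add(mul(Z, SZ), SSZ))))
  step 6: S(S(S(add(SSZ, add(mul(Z, SZ), SSZ)))))
  step 7: S(S(S(S(add(SZ, add(mul(Z, SZ), SSZ))))))
  step 8: S(S(S(S(S(add(Z, add(mul(Z, SZ), SSZ)))))))
  step 9: S(S(S(S(S(add(mul(Z, SZ), SSZ))))))
  step 10: S(S(S(S(S(add(Z, SSZ))))))
  step 11: S^7(Z)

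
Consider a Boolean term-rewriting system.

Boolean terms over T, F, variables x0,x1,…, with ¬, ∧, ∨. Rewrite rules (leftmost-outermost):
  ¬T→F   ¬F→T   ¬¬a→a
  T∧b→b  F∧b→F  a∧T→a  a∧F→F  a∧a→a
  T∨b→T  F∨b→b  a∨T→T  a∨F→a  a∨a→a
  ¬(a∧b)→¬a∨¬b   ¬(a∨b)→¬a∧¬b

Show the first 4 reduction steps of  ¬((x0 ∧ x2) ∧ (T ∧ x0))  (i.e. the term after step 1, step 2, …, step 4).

  start: ¬((x0 ∧ x2) ∧ (T ∧ x0))
  step 1: ¬(x0 ∧ x2) ∨ ¬(T ∧ x0)
  step 2: (¬x0 ∨ ¬x2) ∨ ¬(T ∧ x0)
  step 3: (¬x0 ∨ ¬x2) ∨ (¬T ∨ ¬x0)
  step 4: (¬x0 ∨ ¬x2) ∨ (F ∨ ¬x0)

Answer: after 4 steps: (¬x0 ∨ ¬x2) ∨ (F ∨ ¬x0)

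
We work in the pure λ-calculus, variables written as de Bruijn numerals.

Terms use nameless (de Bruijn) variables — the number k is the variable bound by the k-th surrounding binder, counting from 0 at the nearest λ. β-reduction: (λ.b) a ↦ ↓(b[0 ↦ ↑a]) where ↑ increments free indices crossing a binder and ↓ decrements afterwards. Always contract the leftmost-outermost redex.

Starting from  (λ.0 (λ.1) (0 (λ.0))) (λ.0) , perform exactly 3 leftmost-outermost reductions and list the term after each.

Answer: after 3 steps: λ.0

Reduction:
  start: (λ.0 (λ.1) (0 (λ.0))) (λ.0)
  step 1: (λ.0) (λ.λ.0) ((λ.0) (λ.0))
  step 2: (λ.λ.0) ((λ.0) (λ.0))
  step 3: λ.0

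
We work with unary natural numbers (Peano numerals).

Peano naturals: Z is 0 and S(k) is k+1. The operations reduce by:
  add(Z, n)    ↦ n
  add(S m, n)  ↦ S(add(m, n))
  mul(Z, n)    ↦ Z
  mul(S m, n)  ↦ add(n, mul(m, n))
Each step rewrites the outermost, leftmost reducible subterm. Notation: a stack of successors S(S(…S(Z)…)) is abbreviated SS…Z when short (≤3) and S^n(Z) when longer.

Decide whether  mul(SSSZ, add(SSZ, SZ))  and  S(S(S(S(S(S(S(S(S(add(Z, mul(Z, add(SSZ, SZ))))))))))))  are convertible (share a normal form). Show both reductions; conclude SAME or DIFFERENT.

Answer: SAME — A ⇓ S^9(Z), B ⇓ S^9(Z)

Reduction:
Term A:
  start: mul(SSSZ, add(SSZ, SZ))
  →1  add(add(SSZ, SZ), mul(SSZ, add(SSZ, SZ)))
  →2  add(S(add(SZ, SZ)), mul(SSZ, add(SSZ, SZ)))
  →3  S(add(add(SZ, SZ), mul(SSZ, add(SSZ, SZ))))
  →4  S(add(S(add(Z, SZ)), mul(SSZ, add(SSZ, SZ))))
  →5  S(S(add(add(Z, SZ), mul(SSZ, add(SSZ, SZ)))))
  →6  S(S(add(SZ, mul(SSZ, add(SSZ, SZ)))))
  →7  S(S(S(add(Z, mul(SSZ, add(SSZ, SZ))))))
  →8  S(S(S(mul(SSZ, add(SSZ, SZ)))))
  →9  S(S(S(add(add(SSZ, SZ), mul(SZ, add(SSZ, SZ))))))
  →10  S(S(S(add(S(add(SZ, SZ)), mul(SZ, add(SSZ, SZ))))))
  →11  S(S(S(S(add(add(SZ, SZ), mul(SZ, add(SSZ, SZ)))))))
  →12  S(S(S(S(add(S(add(Z, SZ)), mul(SZ, add(SSZ, SZ)))))))
  →13  S(S(S(S(S(add(add(Z, SZ), mul(SZ, add(SSZ, SZ))))))))
  →14  S(S(S(S(S(add(SZ, mul(SZ, add(SSZ, SZ))))))))
  →15  S(S(S(S(S(S(add(Z, mul(SZ, add(SSZ, SZ)))))))))
  →16  S(S(S(S(S(S(mul(SZ, add(SSZ, SZ))))))))
  →17  S(S(S(S(S(S(add(add(SSZ, SZ), mul(Z, add(SSZ, SZ)))))))))
  →18  S(S(S(S(S(S(add(S(add(SZ, SZ)), mul(Z, add(SSZ, SZ)))))))))
  →19  S(S(S(S(S(S(S(add(add(SZ, SZ), mul(Z, add(SSZ, SZ))))))))))
  →20  S(S(S(S(S(S(S(add(S(add(Z, SZ)), mul(Z, add(SSZ, SZ))))))))))
  →21  S(S(S(S(S(S(S(S(add(add(Z, SZ), mul(Z, add(SSZ, SZ)))))))))))
  →22  S(S(S(S(S(S(S(S(add(SZ, mul(Z, add(SSZ, SZ)))))))))))
  →23  S(S(S(S(S(S(S(S(S(add(Z, mul(Z, add(SSZ, SZ))))))))))))
  →24  S(S(S(S(S(S(S(S(S(mul(Z, add(SSZ, SZ)))))))))))
  →25  S^9(Z)

Term B:
  start: S(S(S(S(S(S(S(S(S(add(Z, mul(Z, add(SSZ, SZ))))))))))))
  →1  S(S(S(S(S(S(S(S(S(mul(Z, add(SSZ, SZ)))))))))))
  →2  S^9(Z)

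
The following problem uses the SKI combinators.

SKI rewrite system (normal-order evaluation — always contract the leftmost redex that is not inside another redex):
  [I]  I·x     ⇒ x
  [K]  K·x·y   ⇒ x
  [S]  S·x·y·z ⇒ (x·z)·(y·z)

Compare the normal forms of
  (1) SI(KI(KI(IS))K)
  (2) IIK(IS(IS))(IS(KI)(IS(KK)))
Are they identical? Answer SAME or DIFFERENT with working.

Answer: DIFFERENT — A ⇓ SIK, B ⇓ SS

Reduction:
Term A:
  start: SI(KI(KI(IS))K)
  [1] SI(IK)
  [2] SIK

Term B:
  start: IIK(IS(IS))(IS(KI)(IS(KK)))
  [1] IK(IS(IS))(IS(KI)(IS(KK)))
  [2] K(IS(IS))(IS(KI)(IS(KK)))
  [3] IS(IS)
  [4] S(IS)
  [5] SS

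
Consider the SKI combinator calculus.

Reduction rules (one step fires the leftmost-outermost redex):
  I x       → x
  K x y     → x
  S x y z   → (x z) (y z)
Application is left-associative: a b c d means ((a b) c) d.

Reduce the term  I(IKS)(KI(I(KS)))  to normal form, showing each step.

  start: I(IKS)(KI(I(KS)))
  step 1: IKS(KI(I(KS)))
  step 2: KS(KI(I(KS)))
  step 3: S

Answer: normal form = S  (in 3 steps)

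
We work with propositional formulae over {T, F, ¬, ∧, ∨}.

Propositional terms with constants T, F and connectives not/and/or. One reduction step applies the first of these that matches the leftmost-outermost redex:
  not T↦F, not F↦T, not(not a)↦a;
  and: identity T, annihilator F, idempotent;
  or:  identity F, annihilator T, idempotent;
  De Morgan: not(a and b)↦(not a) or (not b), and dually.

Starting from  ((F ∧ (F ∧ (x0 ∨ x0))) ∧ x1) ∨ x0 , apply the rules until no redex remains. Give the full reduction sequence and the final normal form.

  start: ((F ∧ (F ∧ (x0 ∨ x0))) ∧ x1) ∨ x0
  [1] (F ∧ x1) ∨ x0
  [2] F ∨ x0
  [3] x0

Answer: normal form = x0  (in 3 steps)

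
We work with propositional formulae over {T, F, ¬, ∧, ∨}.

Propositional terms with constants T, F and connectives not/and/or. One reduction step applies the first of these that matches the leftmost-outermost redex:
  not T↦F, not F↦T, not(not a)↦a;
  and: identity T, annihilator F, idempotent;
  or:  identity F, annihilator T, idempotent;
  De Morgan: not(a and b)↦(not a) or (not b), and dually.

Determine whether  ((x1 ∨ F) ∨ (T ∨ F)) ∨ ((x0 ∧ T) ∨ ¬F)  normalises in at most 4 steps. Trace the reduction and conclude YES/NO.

  start: ((x1 ∨ F) ∨ (T ∨ F)) ∨ ((x0 ∧ T) ∨ ¬F)
  step 1: (x1 ∨ (T ∨ F)) ∨ ((x0 ∧ T) ∨ ¬F)
  step 2: (x1 ∨ T) ∨ ((x0 ∧ T) ∨ ¬F)
  step 3: T ∨ ((x0 ∧ T) ∨ ¬F)
  step 4: T

Answer: YES — reaches normal form T in 4 ≤ 4 steps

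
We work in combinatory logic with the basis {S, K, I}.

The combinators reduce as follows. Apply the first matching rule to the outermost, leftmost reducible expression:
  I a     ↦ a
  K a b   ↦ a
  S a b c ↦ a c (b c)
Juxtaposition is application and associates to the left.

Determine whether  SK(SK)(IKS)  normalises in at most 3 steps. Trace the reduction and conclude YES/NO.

Answer: YES — reaches normal form KS in 3 ≤ 3 steps

Derivation:
  start: SK(SK)(IKS)
  →1  K(IKS)(SK(IKS))
  →2  IKS
  →3  KS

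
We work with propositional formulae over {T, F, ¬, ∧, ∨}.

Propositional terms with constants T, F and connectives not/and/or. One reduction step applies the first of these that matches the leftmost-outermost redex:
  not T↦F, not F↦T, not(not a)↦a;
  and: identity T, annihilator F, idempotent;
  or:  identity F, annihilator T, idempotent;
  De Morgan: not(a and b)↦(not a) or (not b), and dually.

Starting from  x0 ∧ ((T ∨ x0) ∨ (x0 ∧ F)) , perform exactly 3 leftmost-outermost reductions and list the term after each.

  start: x0 ∧ ((T ∨ x0) ∨ (x0 ∧ F))
  →1  x0 ∧ (T ∨ (x0 ∧ F))
  →2  x0 ∧ T
  →3  x0

Answer: after 3 steps: x0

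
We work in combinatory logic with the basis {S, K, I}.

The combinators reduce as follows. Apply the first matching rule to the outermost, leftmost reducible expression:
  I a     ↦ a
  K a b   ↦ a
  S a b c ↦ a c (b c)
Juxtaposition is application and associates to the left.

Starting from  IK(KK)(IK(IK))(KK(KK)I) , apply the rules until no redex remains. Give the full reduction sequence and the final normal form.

Answer: normal form = K  (in 3 steps)

Working:
  start: IK(KK)(IK(IK))(KK(KK)I)
  →1  K(KK)(IK(IK))(KK(KK)I)
  →2  KK(KK(KK)I)
  →3  K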